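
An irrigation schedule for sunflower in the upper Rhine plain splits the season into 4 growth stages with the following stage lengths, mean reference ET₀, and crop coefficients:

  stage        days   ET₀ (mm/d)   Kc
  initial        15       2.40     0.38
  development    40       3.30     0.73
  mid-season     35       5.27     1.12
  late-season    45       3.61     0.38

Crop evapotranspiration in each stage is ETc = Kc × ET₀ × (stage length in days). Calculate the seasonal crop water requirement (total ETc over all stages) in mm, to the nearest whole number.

initial: 0.38 × 2.40 × 15 = 13.68 mm
development: 0.73 × 3.30 × 40 = 96.36 mm
mid-season: 1.12 × 5.27 × 35 = 206.58 mm
late-season: 0.38 × 3.61 × 45 = 61.73 mm
Seasonal total = 378.35 mm

378 mm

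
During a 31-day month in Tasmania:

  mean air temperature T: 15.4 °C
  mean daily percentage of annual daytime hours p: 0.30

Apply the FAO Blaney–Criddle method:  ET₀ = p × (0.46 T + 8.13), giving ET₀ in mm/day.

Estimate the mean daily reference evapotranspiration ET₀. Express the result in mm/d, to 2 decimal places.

ET₀ = 0.30 × (0.46 × 15.4 + 8.13) = 0.30 × 15.214 = 4.5642 mm/d

4.56 mm/d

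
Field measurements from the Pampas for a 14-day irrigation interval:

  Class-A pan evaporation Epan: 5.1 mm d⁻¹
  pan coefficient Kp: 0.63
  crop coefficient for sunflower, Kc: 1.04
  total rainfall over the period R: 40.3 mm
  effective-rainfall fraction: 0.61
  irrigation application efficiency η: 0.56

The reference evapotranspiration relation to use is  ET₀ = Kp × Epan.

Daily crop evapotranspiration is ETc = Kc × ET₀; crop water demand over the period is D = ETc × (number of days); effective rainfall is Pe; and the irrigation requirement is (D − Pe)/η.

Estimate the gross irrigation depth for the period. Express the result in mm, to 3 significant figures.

ET₀ = 0.63 × 5.1 = 3.2130 mm/d
ETc = Kc × ET₀ = 1.04 × 3.2130 = 3.3415 mm/d
Crop demand D = ETc × 14 d = 3.3415 × 14 = 46.781 mm
Pe = 0.61 × 40.3 = 24.583 mm
D − Pe = 46.781 − 24.583 = 22.198 mm
Gross irrigation = 22.198 / 0.56 = 39.639 mm

39.6 mm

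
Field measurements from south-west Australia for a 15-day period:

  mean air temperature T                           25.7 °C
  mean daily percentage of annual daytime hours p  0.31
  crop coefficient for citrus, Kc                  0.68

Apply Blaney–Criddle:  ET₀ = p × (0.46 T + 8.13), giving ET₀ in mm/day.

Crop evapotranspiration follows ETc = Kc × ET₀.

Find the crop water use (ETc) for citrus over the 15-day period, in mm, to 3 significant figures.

ET₀ = 0.31 × (0.46 × 25.7 + 8.13) = 0.31 × 19.952 = 6.1851 mm/d
ETc = Kc × ET₀ = 0.68 × 6.1851 = 4.2059 mm/d
Over 15 days: 4.2059 × 15 = 63.089 mm

63.1 mm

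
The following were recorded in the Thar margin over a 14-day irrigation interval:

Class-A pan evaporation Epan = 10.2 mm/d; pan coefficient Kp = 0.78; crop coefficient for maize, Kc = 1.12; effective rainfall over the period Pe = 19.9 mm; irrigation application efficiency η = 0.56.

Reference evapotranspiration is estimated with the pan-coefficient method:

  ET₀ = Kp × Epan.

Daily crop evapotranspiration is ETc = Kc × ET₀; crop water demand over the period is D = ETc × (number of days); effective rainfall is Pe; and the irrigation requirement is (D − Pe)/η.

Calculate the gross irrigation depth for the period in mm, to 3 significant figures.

187 mm

ET₀ = 0.78 × 10.2 = 7.9560 mm/d
ETc = Kc × ET₀ = 1.12 × 7.9560 = 8.9107 mm/d
Crop demand D = ETc × 14 d = 8.9107 × 14 = 124.750 mm
D − Pe = 124.750 − 19.9 = 104.850 mm
Gross irrigation = 104.850 / 0.56 = 187.232 mm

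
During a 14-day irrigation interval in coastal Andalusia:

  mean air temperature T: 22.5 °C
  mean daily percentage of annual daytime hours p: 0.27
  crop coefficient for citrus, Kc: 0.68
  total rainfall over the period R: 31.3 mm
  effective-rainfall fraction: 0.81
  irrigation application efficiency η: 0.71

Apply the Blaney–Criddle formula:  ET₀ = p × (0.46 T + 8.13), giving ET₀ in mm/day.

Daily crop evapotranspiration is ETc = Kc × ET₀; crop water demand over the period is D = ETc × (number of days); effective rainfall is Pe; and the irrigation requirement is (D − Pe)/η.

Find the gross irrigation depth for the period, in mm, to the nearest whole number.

31 mm

ET₀ = 0.27 × (0.46 × 22.5 + 8.13) = 0.27 × 18.480 = 4.9896 mm/d
ETc = Kc × ET₀ = 0.68 × 4.9896 = 3.3929 mm/d
Crop demand D = ETc × 14 d = 3.3929 × 14 = 47.501 mm
Pe = 0.81 × 31.3 = 25.353 mm
D − Pe = 47.501 − 25.353 = 22.148 mm
Gross irrigation = 22.148 / 0.71 = 31.194 mm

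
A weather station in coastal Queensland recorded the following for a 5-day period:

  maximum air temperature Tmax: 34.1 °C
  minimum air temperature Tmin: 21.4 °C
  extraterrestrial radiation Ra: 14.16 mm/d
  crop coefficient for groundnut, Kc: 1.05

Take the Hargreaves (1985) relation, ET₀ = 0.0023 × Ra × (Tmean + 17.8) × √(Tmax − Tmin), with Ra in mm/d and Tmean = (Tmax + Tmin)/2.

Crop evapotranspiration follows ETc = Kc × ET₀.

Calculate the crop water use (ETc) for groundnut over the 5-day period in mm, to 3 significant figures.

27.8 mm

Tmean = (34.1 + 21.4)/2 = 27.75 °C
ET₀ = 0.0023 × 14.16 × (27.75 + 17.8) × √12.7 = 0.0023 × 14.16 × 45.55 × 3.5637 = 5.2867 mm/d
ETc = Kc × ET₀ = 1.05 × 5.2867 = 5.5510 mm/d
Over 5 days: 5.5510 × 5 = 27.755 mm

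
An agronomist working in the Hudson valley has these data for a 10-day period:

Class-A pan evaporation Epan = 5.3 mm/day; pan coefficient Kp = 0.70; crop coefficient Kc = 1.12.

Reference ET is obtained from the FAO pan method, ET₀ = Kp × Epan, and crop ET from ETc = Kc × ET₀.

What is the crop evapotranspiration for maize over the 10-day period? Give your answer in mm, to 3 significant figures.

41.6 mm

ET₀ = 0.70 × 5.3 = 3.7100 mm/d
ETc = Kc × ET₀ = 1.12 × 3.7100 = 4.1552 mm/d
Over 10 days: 4.1552 × 10 = 41.552 mm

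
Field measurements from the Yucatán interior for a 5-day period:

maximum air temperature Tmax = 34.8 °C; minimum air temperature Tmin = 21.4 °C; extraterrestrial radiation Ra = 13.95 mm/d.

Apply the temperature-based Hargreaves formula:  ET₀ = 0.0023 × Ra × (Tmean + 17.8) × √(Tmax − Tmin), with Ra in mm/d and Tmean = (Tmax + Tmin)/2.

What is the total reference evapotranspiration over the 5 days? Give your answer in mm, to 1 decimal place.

27.0 mm

Tmean = (34.8 + 21.4)/2 = 28.10 °C
ET₀ = 0.0023 × 13.95 × (28.10 + 17.8) × √13.4 = 0.0023 × 13.95 × 45.90 × 3.6606 = 5.3910 mm/d
Over 5 days: 5.3910 × 5 = 26.955 mm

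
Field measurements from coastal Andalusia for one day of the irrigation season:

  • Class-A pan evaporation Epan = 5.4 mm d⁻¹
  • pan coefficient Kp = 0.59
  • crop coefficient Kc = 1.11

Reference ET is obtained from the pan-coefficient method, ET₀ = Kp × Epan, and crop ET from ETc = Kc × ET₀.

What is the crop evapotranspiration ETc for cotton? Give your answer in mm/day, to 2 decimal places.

3.54 mm/day

ET₀ = 0.59 × 5.4 = 3.1860 mm/d
ETc = Kc × ET₀ = 1.11 × 3.1860 = 3.5365 mm/d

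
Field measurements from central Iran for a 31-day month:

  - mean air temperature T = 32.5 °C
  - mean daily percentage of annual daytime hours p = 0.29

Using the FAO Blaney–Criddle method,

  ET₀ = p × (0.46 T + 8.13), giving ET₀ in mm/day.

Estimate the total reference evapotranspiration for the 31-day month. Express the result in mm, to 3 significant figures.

207 mm

ET₀ = 0.29 × (0.46 × 32.5 + 8.13) = 0.29 × 23.080 = 6.6932 mm/d
Monthly total = 6.6932 × 31 = 207.489 mm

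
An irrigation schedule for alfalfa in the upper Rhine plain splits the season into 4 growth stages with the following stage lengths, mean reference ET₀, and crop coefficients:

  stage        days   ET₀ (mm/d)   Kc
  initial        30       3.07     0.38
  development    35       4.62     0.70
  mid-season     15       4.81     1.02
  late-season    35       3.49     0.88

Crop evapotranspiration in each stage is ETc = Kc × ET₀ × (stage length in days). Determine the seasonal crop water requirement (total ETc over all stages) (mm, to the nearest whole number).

329 mm

initial: 0.38 × 3.07 × 30 = 35.00 mm
development: 0.70 × 4.62 × 35 = 113.19 mm
mid-season: 1.02 × 4.81 × 15 = 73.59 mm
late-season: 0.88 × 3.49 × 35 = 107.49 mm
Seasonal total = 329.27 mm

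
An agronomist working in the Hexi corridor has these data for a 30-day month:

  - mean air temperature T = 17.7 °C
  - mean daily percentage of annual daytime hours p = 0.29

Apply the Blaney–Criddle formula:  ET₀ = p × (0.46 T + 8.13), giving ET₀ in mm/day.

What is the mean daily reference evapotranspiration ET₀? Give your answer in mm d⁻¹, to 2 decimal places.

ET₀ = 0.29 × (0.46 × 17.7 + 8.13) = 0.29 × 16.272 = 4.7189 mm/d

4.72 mm d⁻¹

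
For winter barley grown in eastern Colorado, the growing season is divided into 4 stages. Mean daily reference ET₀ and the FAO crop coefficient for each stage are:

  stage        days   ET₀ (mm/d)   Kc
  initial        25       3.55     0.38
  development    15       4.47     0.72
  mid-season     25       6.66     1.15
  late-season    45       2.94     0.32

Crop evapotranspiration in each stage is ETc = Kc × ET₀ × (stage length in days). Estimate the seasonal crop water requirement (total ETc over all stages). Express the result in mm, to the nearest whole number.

initial: 0.38 × 3.55 × 25 = 33.73 mm
development: 0.72 × 4.47 × 15 = 48.28 mm
mid-season: 1.15 × 6.66 × 25 = 191.48 mm
late-season: 0.32 × 2.94 × 45 = 42.34 mm
Seasonal total = 315.83 mm

316 mm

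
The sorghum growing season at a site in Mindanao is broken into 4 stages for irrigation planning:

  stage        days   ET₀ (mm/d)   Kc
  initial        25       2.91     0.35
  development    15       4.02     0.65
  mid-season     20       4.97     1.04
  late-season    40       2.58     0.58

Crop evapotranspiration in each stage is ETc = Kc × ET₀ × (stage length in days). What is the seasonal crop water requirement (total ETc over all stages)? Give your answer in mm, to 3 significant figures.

228 mm

initial: 0.35 × 2.91 × 25 = 25.46 mm
development: 0.65 × 4.02 × 15 = 39.20 mm
mid-season: 1.04 × 4.97 × 20 = 103.38 mm
late-season: 0.58 × 2.58 × 40 = 59.86 mm
Seasonal total = 227.90 mm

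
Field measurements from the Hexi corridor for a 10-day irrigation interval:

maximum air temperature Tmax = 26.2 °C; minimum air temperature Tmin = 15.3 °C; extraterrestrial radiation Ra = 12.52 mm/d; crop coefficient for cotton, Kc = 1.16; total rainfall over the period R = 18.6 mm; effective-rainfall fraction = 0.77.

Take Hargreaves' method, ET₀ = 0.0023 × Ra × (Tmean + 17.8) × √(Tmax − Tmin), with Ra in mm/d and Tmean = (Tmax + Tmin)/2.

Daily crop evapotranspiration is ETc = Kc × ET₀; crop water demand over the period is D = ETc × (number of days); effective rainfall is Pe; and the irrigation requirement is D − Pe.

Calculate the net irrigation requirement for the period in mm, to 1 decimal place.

Tmean = (26.2 + 15.3)/2 = 20.75 °C
ET₀ = 0.0023 × 12.52 × (20.75 + 17.8) × √10.9 = 0.0023 × 12.52 × 38.55 × 3.3015 = 3.6649 mm/d
ETc = Kc × ET₀ = 1.16 × 3.6649 = 4.2513 mm/d
Crop demand D = ETc × 10 d = 4.2513 × 10 = 42.513 mm
Pe = 0.77 × 18.6 = 14.322 mm
D − Pe = 42.513 − 14.322 = 28.191 mm

28.2 mm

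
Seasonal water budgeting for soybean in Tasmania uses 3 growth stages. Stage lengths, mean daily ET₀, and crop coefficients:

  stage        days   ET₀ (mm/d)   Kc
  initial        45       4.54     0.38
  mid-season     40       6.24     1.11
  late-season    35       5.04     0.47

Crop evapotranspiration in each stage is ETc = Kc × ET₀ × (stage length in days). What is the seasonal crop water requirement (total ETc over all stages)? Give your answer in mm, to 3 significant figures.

438 mm

initial: 0.38 × 4.54 × 45 = 77.63 mm
mid-season: 1.11 × 6.24 × 40 = 277.06 mm
late-season: 0.47 × 5.04 × 35 = 82.91 mm
Seasonal total = 437.60 mm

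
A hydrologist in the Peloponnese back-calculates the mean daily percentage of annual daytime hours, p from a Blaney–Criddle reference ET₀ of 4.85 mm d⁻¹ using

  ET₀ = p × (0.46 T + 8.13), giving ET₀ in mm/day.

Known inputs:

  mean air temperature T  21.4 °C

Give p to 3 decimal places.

0.270

p = ET₀ / (0.46 T + 8.13) = 4.85 / (0.46 × 21.4 + 8.13) = 4.85 / 17.974 = 0.2698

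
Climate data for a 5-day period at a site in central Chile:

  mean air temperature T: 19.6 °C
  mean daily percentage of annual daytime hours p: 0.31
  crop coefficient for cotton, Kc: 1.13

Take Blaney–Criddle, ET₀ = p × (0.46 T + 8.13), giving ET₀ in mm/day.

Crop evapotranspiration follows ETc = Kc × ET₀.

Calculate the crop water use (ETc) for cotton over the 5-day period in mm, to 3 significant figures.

ET₀ = 0.31 × (0.46 × 19.6 + 8.13) = 0.31 × 17.146 = 5.3153 mm/d
ETc = Kc × ET₀ = 1.13 × 5.3153 = 6.0063 mm/d
Over 5 days: 6.0063 × 5 = 30.032 mm

30.0 mm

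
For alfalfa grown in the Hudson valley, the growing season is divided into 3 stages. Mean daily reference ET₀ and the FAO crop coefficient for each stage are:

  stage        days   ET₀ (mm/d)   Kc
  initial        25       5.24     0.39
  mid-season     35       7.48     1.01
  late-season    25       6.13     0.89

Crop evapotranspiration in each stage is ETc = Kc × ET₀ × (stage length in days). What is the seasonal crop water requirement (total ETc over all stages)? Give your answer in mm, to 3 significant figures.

452 mm

initial: 0.39 × 5.24 × 25 = 51.09 mm
mid-season: 1.01 × 7.48 × 35 = 264.42 mm
late-season: 0.89 × 6.13 × 25 = 136.39 mm
Seasonal total = 451.90 mm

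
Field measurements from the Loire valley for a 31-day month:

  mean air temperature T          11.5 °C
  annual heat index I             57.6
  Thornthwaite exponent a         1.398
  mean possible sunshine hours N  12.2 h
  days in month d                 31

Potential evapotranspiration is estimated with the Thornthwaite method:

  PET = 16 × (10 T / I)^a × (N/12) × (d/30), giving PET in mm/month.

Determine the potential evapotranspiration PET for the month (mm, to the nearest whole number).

44 mm

10T/I = 10 × 11.5 / 57.6 = 1.9965
(10T/I)^a = 1.9965^1.398 = 2.6289
Uncorrected PET = 16 × 2.6289 = 42.062 mm
Correction = (N/12)(d/30) = (12.2/12)(31/30) = 1.0506
PET = 42.062 × 1.0506 = 44.190 mm/month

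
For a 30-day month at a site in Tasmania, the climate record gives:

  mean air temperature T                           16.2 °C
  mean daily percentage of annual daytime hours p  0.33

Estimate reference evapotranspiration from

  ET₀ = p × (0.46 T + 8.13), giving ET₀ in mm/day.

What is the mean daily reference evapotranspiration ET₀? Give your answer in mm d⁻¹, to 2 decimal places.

5.14 mm d⁻¹

ET₀ = 0.33 × (0.46 × 16.2 + 8.13) = 0.33 × 15.582 = 5.1421 mm/d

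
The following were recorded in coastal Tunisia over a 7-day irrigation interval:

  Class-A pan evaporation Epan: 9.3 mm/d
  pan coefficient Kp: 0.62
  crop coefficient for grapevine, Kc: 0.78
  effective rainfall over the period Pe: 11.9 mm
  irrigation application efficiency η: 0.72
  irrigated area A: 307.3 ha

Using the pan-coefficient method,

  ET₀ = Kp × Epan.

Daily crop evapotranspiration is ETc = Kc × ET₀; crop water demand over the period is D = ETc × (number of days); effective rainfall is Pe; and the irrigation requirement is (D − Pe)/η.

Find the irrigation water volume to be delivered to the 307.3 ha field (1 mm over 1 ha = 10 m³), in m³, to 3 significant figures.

ET₀ = 0.62 × 9.3 = 5.7660 mm/d
ETc = Kc × ET₀ = 0.78 × 5.7660 = 4.4975 mm/d
Crop demand D = ETc × 7 d = 4.4975 × 7 = 31.483 mm
D − Pe = 31.483 − 11.9 = 19.583 mm
Gross irrigation = 19.583 / 0.72 = 27.199 mm
Volume = 27.199 mm × 307.3 ha × 10 = 83582.5 m³

83600 m³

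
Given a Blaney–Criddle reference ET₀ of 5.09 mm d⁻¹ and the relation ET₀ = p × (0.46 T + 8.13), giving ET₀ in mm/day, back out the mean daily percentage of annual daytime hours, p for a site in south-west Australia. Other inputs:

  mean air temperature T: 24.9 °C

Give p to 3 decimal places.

p = ET₀ / (0.46 T + 8.13) = 5.09 / (0.46 × 24.9 + 8.13) = 5.09 / 19.584 = 0.2599

0.260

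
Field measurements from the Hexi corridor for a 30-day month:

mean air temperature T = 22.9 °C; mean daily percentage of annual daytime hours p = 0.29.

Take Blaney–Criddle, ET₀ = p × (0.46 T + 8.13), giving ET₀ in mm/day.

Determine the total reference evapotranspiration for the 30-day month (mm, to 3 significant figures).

ET₀ = 0.29 × (0.46 × 22.9 + 8.13) = 0.29 × 18.664 = 5.4126 mm/d
Monthly total = 5.4126 × 30 = 162.378 mm

162 mm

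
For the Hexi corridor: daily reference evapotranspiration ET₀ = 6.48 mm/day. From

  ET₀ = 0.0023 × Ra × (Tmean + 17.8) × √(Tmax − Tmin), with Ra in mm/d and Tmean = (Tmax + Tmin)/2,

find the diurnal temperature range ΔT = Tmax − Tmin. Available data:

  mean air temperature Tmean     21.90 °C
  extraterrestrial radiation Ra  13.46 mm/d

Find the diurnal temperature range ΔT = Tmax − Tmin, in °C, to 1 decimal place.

27.8 °C

√ΔT = ET₀ / [0.0023 × Ra × (Tmean+17.8)] = 6.48 / (0.0023 × 13.46 × 39.70) = 5.2724
ΔT = 5.2724² = 27.798 °C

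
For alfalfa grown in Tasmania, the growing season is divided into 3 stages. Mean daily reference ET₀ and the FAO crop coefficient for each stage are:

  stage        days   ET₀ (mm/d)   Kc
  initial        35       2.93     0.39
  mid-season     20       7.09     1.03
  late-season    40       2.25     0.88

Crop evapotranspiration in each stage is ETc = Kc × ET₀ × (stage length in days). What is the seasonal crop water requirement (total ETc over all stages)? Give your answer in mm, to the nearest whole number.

265 mm

initial: 0.39 × 2.93 × 35 = 39.99 mm
mid-season: 1.03 × 7.09 × 20 = 146.05 mm
late-season: 0.88 × 2.25 × 40 = 79.20 mm
Seasonal total = 265.24 mm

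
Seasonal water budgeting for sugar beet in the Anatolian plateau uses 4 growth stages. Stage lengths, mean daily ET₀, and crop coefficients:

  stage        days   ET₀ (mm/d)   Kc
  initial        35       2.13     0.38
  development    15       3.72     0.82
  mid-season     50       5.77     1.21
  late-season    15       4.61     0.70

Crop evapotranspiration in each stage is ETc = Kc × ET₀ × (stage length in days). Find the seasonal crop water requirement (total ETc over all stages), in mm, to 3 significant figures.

472 mm

initial: 0.38 × 2.13 × 35 = 28.33 mm
development: 0.82 × 3.72 × 15 = 45.76 mm
mid-season: 1.21 × 5.77 × 50 = 349.09 mm
late-season: 0.70 × 4.61 × 15 = 48.41 mm
Seasonal total = 471.59 mm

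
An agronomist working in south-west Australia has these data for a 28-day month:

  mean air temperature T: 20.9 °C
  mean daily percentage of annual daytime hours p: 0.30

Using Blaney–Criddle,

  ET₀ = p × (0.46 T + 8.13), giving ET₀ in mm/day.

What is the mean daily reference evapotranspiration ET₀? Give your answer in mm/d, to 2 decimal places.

5.32 mm/d

ET₀ = 0.30 × (0.46 × 20.9 + 8.13) = 0.30 × 17.744 = 5.3232 mm/d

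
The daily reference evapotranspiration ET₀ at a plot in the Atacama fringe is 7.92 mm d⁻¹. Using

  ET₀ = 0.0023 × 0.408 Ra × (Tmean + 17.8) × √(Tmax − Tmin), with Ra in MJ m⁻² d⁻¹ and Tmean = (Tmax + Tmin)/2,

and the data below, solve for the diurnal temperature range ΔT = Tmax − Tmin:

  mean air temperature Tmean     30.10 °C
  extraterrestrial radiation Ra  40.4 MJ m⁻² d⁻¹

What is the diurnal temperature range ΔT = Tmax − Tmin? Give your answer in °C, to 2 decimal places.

√ΔT = ET₀ / [0.0023 × 0.408 × Ra × (Tmean+17.8)] = 7.92 / (0.0023 × 16.4832 × 47.90) = 4.3613
ΔT = 4.3613² = 19.021 °C

19.02 °C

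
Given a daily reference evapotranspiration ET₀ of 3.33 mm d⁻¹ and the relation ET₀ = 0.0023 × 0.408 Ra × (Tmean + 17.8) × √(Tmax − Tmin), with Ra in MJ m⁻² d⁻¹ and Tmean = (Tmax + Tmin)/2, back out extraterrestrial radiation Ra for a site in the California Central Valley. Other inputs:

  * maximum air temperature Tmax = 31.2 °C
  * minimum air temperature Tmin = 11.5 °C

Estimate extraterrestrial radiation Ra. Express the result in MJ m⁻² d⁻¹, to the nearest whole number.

Tmean = (31.2+11.5)/2 = 21.35 °C; ΔT = 19.7
Ra = ET₀ / [0.0023 × 0.408 × (Tmean+17.8) × √ΔT]
   = 3.33 / (0.0023 × 0.408 × 39.15 × 4.4385) = 20.422 MJ m⁻² d⁻¹

20 MJ m⁻² d⁻¹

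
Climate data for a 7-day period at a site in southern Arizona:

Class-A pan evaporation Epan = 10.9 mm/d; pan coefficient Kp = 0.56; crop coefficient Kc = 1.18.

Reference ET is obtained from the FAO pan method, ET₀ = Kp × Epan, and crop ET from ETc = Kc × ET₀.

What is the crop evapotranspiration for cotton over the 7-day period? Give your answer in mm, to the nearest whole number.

50 mm

ET₀ = 0.56 × 10.9 = 6.1040 mm/d
ETc = Kc × ET₀ = 1.18 × 6.1040 = 7.2027 mm/d
Over 7 days: 7.2027 × 7 = 50.419 mm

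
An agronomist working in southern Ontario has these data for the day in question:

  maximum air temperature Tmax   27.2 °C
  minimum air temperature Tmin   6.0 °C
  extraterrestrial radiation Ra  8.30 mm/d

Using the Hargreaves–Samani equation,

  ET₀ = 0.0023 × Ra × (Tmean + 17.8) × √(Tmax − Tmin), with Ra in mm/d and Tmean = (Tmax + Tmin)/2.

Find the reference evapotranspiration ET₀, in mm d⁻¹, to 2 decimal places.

Tmean = (27.2 + 6.0)/2 = 16.60 °C
ET₀ = 0.0023 × 8.30 × (16.60 + 17.8) × √21.2 = 0.0023 × 8.30 × 34.40 × 4.6043 = 3.0236 mm/d

3.02 mm d⁻¹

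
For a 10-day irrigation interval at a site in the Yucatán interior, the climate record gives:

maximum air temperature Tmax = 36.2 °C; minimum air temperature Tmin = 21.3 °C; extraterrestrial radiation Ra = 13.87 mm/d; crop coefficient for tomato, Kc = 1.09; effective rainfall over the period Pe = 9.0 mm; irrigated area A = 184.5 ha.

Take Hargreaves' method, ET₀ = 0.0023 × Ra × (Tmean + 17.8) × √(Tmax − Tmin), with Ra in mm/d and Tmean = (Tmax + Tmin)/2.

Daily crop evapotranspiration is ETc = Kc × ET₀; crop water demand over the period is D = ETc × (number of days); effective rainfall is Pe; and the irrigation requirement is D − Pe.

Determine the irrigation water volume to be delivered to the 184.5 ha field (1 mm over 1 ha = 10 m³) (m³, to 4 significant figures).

98670 m³

Tmean = (36.2 + 21.3)/2 = 28.75 °C
ET₀ = 0.0023 × 13.87 × (28.75 + 17.8) × √14.9 = 0.0023 × 13.87 × 46.55 × 3.8601 = 5.7322 mm/d
ETc = Kc × ET₀ = 1.09 × 5.7322 = 6.2481 mm/d
Crop demand D = ETc × 10 d = 6.2481 × 10 = 62.481 mm
D − Pe = 62.481 − 9.0 = 53.481 mm
Volume = 53.481 mm × 184.5 ha × 10 = 98672.4 m³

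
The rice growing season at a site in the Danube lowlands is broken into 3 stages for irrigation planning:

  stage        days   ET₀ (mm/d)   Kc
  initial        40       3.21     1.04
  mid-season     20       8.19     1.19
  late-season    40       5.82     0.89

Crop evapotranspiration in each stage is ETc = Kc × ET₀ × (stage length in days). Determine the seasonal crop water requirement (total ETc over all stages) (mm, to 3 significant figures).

initial: 1.04 × 3.21 × 40 = 133.54 mm
mid-season: 1.19 × 8.19 × 20 = 194.92 mm
late-season: 0.89 × 5.82 × 40 = 207.19 mm
Seasonal total = 535.65 mm

536 mm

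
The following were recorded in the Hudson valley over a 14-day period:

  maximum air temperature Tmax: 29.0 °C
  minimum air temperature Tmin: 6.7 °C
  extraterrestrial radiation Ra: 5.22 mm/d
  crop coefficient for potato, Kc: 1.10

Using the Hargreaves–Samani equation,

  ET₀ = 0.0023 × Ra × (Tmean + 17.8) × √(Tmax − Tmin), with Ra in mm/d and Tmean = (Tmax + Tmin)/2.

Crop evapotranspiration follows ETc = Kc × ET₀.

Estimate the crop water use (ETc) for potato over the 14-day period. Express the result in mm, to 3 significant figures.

31.1 mm

Tmean = (29.0 + 6.7)/2 = 17.85 °C
ET₀ = 0.0023 × 5.22 × (17.85 + 17.8) × √22.3 = 0.0023 × 5.22 × 35.65 × 4.7223 = 2.0212 mm/d
ETc = Kc × ET₀ = 1.10 × 2.0212 = 2.2233 mm/d
Over 14 days: 2.2233 × 14 = 31.126 mm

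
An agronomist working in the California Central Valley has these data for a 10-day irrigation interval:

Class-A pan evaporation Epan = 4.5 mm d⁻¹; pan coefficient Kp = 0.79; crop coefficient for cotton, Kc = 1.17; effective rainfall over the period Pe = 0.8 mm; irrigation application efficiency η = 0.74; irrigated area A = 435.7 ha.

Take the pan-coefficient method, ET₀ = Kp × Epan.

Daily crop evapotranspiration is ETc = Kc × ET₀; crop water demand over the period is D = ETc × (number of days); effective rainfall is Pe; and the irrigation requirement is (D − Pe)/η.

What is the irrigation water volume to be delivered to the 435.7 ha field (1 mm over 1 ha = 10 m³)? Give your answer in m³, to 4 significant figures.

ET₀ = 0.79 × 4.5 = 3.5550 mm/d
ETc = Kc × ET₀ = 1.17 × 3.5550 = 4.1594 mm/d
Crop demand D = ETc × 10 d = 4.1594 × 10 = 41.594 mm
D − Pe = 41.594 − 0.8 = 40.794 mm
Gross irrigation = 40.794 / 0.74 = 55.127 mm
Volume = 55.127 mm × 435.7 ha × 10 = 240188.3 m³

240200 m³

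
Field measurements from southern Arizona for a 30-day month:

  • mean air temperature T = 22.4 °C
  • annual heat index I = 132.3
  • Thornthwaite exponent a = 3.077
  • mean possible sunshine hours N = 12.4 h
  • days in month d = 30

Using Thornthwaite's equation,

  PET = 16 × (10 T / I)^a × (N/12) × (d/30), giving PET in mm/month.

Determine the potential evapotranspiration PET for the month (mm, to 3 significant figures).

10T/I = 10 × 22.4 / 132.3 = 1.6931
(10T/I)^a = 1.6931^3.077 = 5.0542
Uncorrected PET = 16 × 5.0542 = 80.867 mm
Correction = (N/12)(d/30) = (12.4/12)(30/30) = 1.0333
PET = 80.867 × 1.0333 = 83.560 mm/month

83.6 mm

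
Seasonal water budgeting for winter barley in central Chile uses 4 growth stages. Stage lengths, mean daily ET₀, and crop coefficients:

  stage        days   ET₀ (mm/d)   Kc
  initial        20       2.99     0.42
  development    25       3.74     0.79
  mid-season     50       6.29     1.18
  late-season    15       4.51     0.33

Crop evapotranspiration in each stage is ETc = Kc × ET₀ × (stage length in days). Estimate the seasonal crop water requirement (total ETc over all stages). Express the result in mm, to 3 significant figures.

492 mm

initial: 0.42 × 2.99 × 20 = 25.12 mm
development: 0.79 × 3.74 × 25 = 73.87 mm
mid-season: 1.18 × 6.29 × 50 = 371.11 mm
late-season: 0.33 × 4.51 × 15 = 22.32 mm
Seasonal total = 492.42 mm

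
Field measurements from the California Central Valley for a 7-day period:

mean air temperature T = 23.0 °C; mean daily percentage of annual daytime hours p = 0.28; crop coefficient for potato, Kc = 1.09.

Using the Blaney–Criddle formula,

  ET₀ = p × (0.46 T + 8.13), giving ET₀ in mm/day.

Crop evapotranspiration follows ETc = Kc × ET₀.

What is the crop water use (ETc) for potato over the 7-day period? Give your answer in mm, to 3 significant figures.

40.0 mm

ET₀ = 0.28 × (0.46 × 23.0 + 8.13) = 0.28 × 18.710 = 5.2388 mm/d
ETc = Kc × ET₀ = 1.09 × 5.2388 = 5.7103 mm/d
Over 7 days: 5.7103 × 7 = 39.972 mm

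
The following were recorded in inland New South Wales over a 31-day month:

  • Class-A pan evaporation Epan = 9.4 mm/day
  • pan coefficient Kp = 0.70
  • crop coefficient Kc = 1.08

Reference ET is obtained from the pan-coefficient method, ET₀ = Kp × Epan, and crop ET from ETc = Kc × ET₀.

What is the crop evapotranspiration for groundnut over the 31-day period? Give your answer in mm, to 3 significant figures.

220 mm

ET₀ = 0.70 × 9.4 = 6.5800 mm/d
ETc = Kc × ET₀ = 1.08 × 6.5800 = 7.1064 mm/d
Over 31 days: 7.1064 × 31 = 220.298 mm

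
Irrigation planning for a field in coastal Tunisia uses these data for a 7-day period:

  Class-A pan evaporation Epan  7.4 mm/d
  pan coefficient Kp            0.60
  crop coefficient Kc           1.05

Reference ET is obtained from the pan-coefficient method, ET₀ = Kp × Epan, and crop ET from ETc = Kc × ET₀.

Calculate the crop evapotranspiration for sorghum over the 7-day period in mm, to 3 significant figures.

32.6 mm

ET₀ = 0.60 × 7.4 = 4.4400 mm/d
ETc = Kc × ET₀ = 1.05 × 4.4400 = 4.6620 mm/d
Over 7 days: 4.6620 × 7 = 32.634 mm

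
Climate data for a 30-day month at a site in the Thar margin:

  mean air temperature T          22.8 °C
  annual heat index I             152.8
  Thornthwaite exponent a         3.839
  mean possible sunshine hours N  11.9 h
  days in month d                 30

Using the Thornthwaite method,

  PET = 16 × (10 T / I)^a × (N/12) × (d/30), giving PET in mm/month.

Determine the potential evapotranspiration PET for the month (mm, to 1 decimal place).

73.7 mm

10T/I = 10 × 22.8 / 152.8 = 1.4921
(10T/I)^a = 1.4921^3.839 = 4.6474
Uncorrected PET = 16 × 4.6474 = 74.358 mm
Correction = (N/12)(d/30) = (11.9/12)(30/30) = 0.9917
PET = 74.358 × 0.9917 = 73.741 mm/month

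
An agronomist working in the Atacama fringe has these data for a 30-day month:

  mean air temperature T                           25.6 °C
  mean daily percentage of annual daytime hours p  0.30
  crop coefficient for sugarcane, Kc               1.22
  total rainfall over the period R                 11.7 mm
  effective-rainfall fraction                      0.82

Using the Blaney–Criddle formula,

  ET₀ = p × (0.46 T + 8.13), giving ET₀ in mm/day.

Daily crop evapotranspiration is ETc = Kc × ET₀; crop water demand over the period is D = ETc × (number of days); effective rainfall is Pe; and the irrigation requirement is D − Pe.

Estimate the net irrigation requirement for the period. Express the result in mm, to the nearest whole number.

ET₀ = 0.30 × (0.46 × 25.6 + 8.13) = 0.30 × 19.906 = 5.9718 mm/d
ETc = Kc × ET₀ = 1.22 × 5.9718 = 7.2856 mm/d
Crop demand D = ETc × 30 d = 7.2856 × 30 = 218.568 mm
Pe = 0.82 × 11.7 = 9.594 mm
D − Pe = 218.568 − 9.594 = 208.974 mm

209 mm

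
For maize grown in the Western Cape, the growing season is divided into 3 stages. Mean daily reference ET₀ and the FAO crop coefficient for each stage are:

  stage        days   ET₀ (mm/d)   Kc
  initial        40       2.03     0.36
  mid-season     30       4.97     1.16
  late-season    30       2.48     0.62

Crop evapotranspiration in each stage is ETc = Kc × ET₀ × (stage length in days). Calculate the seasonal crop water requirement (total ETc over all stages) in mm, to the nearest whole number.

initial: 0.36 × 2.03 × 40 = 29.23 mm
mid-season: 1.16 × 4.97 × 30 = 172.96 mm
late-season: 0.62 × 2.48 × 30 = 46.13 mm
Seasonal total = 248.32 mm

248 mm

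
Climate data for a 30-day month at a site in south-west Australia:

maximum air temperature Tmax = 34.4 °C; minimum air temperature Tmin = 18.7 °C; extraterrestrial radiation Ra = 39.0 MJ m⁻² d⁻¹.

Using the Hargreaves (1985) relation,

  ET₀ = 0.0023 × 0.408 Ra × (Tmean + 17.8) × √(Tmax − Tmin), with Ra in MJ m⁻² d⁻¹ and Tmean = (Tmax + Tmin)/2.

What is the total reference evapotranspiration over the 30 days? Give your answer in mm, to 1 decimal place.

Tmean = (34.4 + 18.7)/2 = 26.55 °C
0.408 Ra = 0.408 × 39.0 = 15.9120 mm/d equivalent
ET₀ = 0.0023 × 15.9120 × (26.55 + 17.8) × √15.7 = 0.0023 × 15.9120 × 44.35 × 3.9623 = 6.4312 mm/d
Over 30 days: 6.4312 × 30 = 192.936 mm

192.9 mm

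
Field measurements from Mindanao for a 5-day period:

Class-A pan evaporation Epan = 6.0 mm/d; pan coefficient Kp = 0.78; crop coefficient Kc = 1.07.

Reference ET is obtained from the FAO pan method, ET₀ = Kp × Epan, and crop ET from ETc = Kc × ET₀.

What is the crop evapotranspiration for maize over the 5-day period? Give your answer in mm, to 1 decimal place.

ET₀ = 0.78 × 6.0 = 4.6800 mm/d
ETc = Kc × ET₀ = 1.07 × 4.6800 = 5.0076 mm/d
Over 5 days: 5.0076 × 5 = 25.038 mm

25.0 mm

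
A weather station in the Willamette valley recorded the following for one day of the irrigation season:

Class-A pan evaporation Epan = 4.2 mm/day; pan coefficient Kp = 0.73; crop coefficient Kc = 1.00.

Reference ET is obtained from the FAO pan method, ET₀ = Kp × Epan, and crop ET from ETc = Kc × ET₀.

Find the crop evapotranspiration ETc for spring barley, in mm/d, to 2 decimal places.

ET₀ = 0.73 × 4.2 = 3.0660 mm/d
ETc = Kc × ET₀ = 1.00 × 3.0660 = 3.0660 mm/d

3.07 mm/d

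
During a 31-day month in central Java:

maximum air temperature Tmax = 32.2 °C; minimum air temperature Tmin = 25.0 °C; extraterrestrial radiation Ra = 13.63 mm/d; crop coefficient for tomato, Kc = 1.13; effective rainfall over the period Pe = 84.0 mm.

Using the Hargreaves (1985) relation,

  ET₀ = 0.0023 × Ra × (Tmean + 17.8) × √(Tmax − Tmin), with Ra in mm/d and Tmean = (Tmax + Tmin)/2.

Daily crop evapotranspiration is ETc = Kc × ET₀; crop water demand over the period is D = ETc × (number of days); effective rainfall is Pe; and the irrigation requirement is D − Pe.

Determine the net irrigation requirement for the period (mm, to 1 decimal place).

Tmean = (32.2 + 25.0)/2 = 28.60 °C
ET₀ = 0.0023 × 13.63 × (28.60 + 17.8) × √7.2 = 0.0023 × 13.63 × 46.40 × 2.6833 = 3.9031 mm/d
ETc = Kc × ET₀ = 1.13 × 3.9031 = 4.4105 mm/d
Crop demand D = ETc × 31 d = 4.4105 × 31 = 136.726 mm
D − Pe = 136.726 − 84.0 = 52.726 mm

52.7 mm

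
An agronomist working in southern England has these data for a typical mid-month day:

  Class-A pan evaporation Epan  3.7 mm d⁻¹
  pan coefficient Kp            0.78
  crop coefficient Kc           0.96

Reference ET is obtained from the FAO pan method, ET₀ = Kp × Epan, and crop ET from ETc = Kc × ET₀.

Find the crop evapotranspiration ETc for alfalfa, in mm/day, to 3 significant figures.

ET₀ = 0.78 × 3.7 = 2.8860 mm/d
ETc = Kc × ET₀ = 0.96 × 2.8860 = 2.7706 mm/d

2.77 mm/day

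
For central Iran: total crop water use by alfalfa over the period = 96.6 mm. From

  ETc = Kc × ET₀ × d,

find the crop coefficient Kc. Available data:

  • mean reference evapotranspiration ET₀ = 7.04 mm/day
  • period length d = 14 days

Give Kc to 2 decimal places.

ETc = Kc × ET₀ × d  ⇒  Kc = ETc / (ET₀ × d)
Kc = 96.6 / (7.04 × 14) = 96.6 / 98.56 = 0.9801

0.98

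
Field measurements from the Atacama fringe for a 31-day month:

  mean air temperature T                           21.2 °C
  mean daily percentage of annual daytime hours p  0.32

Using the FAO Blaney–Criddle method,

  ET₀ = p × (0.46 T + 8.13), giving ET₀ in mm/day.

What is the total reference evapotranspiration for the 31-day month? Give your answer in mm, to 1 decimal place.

177.4 mm

ET₀ = 0.32 × (0.46 × 21.2 + 8.13) = 0.32 × 17.882 = 5.7222 mm/d
Monthly total = 5.7222 × 31 = 177.388 mm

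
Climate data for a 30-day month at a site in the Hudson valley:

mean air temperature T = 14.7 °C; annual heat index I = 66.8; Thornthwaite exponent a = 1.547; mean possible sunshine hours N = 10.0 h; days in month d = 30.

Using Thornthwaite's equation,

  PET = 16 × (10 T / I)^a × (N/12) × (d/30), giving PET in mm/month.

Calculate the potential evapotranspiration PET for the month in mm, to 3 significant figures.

45.2 mm

10T/I = 10 × 14.7 / 66.8 = 2.2006
(10T/I)^a = 2.2006^1.547 = 3.3877
Uncorrected PET = 16 × 3.3877 = 54.203 mm
Correction = (N/12)(d/30) = (10.0/12)(30/30) = 0.8333
PET = 54.203 × 0.8333 = 45.167 mm/month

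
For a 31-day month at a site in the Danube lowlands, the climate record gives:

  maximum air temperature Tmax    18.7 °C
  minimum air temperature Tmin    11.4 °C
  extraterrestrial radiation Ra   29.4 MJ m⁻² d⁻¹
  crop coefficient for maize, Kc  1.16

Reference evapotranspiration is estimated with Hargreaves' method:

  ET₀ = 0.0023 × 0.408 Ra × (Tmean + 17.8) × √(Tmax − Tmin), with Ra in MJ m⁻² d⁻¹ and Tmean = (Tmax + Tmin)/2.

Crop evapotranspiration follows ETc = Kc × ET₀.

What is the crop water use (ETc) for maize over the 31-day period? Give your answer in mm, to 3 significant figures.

88.1 mm

Tmean = (18.7 + 11.4)/2 = 15.05 °C
0.408 Ra = 0.408 × 29.4 = 11.9952 mm/d equivalent
ET₀ = 0.0023 × 11.9952 × (15.05 + 17.8) × √7.3 = 0.0023 × 11.9952 × 32.85 × 2.7019 = 2.4487 mm/d
ETc = Kc × ET₀ = 1.16 × 2.4487 = 2.8405 mm/d
Over 31 days: 2.8405 × 31 = 88.056 mm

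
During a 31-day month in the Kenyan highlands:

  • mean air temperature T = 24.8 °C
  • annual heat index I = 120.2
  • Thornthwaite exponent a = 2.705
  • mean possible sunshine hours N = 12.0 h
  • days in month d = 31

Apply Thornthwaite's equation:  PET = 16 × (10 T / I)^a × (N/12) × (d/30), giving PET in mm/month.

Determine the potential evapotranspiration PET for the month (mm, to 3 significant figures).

117 mm

10T/I = 10 × 24.8 / 120.2 = 2.0632
(10T/I)^a = 2.0632^2.705 = 7.0931
Uncorrected PET = 16 × 7.0931 = 113.490 mm
Correction = (N/12)(d/30) = (12.0/12)(31/30) = 1.0333
PET = 113.490 × 1.0333 = 117.269 mm/month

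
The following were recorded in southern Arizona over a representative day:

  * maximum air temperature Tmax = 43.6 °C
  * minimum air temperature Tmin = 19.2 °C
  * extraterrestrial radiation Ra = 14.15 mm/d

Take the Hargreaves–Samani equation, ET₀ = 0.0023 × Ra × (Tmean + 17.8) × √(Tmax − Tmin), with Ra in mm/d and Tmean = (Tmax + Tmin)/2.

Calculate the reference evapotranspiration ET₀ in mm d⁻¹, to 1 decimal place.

Tmean = (43.6 + 19.2)/2 = 31.40 °C
ET₀ = 0.0023 × 14.15 × (31.40 + 17.8) × √24.4 = 0.0023 × 14.15 × 49.20 × 4.9396 = 7.9094 mm/d

7.9 mm d⁻¹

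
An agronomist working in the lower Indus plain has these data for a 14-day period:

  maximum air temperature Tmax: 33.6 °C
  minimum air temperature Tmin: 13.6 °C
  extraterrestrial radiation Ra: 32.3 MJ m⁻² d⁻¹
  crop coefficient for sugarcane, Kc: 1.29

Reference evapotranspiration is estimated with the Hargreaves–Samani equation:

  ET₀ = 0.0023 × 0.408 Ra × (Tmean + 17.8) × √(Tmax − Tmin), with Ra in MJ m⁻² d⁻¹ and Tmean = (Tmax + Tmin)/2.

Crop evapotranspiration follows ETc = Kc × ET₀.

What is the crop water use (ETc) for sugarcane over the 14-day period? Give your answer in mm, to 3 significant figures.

Tmean = (33.6 + 13.6)/2 = 23.60 °C
0.408 Ra = 0.408 × 32.3 = 13.1784 mm/d equivalent
ET₀ = 0.0023 × 13.1784 × (23.60 + 17.8) × √20.0 = 0.0023 × 13.1784 × 41.40 × 4.4721 = 5.6118 mm/d
ETc = Kc × ET₀ = 1.29 × 5.6118 = 7.2392 mm/d
Over 14 days: 7.2392 × 14 = 101.349 mm

101 mm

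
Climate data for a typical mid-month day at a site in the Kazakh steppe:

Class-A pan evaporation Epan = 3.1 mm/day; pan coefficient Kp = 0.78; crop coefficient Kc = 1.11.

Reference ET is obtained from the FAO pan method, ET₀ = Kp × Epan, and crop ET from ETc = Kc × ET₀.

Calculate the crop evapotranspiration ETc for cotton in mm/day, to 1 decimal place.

2.7 mm/day

ET₀ = 0.78 × 3.1 = 2.4180 mm/d
ETc = Kc × ET₀ = 1.11 × 2.4180 = 2.6840 mm/d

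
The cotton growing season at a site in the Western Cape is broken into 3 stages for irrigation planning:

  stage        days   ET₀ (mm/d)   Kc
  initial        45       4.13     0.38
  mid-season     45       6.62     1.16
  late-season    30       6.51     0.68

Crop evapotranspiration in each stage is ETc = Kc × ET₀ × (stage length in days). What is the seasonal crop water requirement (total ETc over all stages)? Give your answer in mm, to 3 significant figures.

initial: 0.38 × 4.13 × 45 = 70.62 mm
mid-season: 1.16 × 6.62 × 45 = 345.56 mm
late-season: 0.68 × 6.51 × 30 = 132.80 mm
Seasonal total = 548.98 mm

549 mm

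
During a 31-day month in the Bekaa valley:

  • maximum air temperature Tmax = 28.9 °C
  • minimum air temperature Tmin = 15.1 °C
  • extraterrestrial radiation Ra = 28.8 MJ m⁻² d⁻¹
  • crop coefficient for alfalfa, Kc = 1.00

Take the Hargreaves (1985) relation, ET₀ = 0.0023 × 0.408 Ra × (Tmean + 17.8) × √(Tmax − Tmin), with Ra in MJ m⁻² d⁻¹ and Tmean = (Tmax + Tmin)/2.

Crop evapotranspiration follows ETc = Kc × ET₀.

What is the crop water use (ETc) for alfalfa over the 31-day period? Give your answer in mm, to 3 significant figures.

Tmean = (28.9 + 15.1)/2 = 22.00 °C
0.408 Ra = 0.408 × 28.8 = 11.7504 mm/d equivalent
ET₀ = 0.0023 × 11.7504 × (22.00 + 17.8) × √13.8 = 0.0023 × 11.7504 × 39.80 × 3.7148 = 3.9958 mm/d
ETc = Kc × ET₀ = 1.00 × 3.9958 = 3.9958 mm/d
Over 31 days: 3.9958 × 31 = 123.870 mm

124 mm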